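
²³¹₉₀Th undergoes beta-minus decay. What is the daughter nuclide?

Beta-minus decay: mass number changes by +0, atomic number by +1.
A: 231 = 231; Z: 90 + 1 = 91.
Z = 91 is protactinium, so the daughter is ²³¹₉₁Pa.

Pa-231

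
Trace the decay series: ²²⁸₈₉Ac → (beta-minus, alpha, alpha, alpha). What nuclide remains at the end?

Start: (A, Z) = (228, 89).
After β⁻: (228, 90).
After α: (224, 88).
After α: (220, 86).
After α: (216, 84).
Z = 84 is polonium.

Po-216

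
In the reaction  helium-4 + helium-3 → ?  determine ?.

Be-7

Conserve mass number: 4 + 3 = A, so A = 7.
Conserve atomic number: 2 + 2 = Z, so Z = 4.
Z = 4 is beryllium, so the species is beryllium-7.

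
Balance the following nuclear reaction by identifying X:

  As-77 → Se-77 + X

Conserve mass number: 77 = 77 + A, so A = 0.
Conserve atomic number: 33 = 34 + Z, so Z = -1.
A = 0 and Z = -1 is e⁻ — a beta-minus particle.

beta-minus particle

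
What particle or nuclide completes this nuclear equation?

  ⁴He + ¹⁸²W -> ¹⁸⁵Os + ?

neutron

Conserve mass number: 4 + 182 = 185 + A, so A = 1.
Conserve atomic number: 2 + 74 = 76 + Z, so Z = 0.
A = 1 and Z = 0 is ¹n — a neutron.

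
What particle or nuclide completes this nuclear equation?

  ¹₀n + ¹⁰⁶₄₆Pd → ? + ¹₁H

Rh-106

Conserve mass number: 1 + 106 = A + 1, so A = 106.
Conserve atomic number: 0 + 46 = Z + 1, so Z = 45.
Z = 45 is rhodium, so the species is ¹⁰⁶₄₅Rh.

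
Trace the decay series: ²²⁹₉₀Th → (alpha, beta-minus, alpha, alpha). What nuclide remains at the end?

Start: (A, Z) = (229, 90).
After α: (225, 88).
After β⁻: (225, 89).
After α: (221, 87).
After α: (217, 85).
Z = 85 is astatine.

At-217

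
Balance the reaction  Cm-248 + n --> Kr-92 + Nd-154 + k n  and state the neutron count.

3

Conserve mass number: 249 = 92 + 154 + k, so k = 249 − 246 = 3.
Check atomic number: 96 = 36 + 60 + 0 = 96. ✓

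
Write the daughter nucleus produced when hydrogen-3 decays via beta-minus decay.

Beta-minus decay: mass number changes by +0, atomic number by +1.
A: 3 = 3; Z: 1 + 1 = 2.
Z = 2 is helium, so the daughter is helium-3.

He-3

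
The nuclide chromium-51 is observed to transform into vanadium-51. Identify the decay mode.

ΔA = 51 − 51 = 0; ΔZ = 23 − 24 = -1.
A is unchanged and Z drops by 1 — a proton has become a neutron (β⁺ emission or electron capture).

beta-plus decay or electron capture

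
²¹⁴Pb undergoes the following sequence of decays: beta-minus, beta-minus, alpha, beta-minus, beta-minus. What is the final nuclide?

Start: (A, Z) = (214, 82).
After β⁻: (214, 83).
After β⁻: (214, 84).
After α: (210, 82).
After β⁻: (210, 83).
After β⁻: (210, 84).
Z = 84 is polonium.

Po-210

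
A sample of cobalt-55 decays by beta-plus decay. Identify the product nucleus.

Fe-55

Beta-plus decay: mass number changes by +0, atomic number by -1.
A: 55 = 55; Z: 27 − 1 = 26.
Z = 26 is iron, so the daughter is iron-55.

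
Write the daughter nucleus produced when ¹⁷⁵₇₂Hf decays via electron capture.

Lu-175

Electron capture: mass number changes by +0, atomic number by -1.
A: 175 = 175; Z: 72 − 1 = 71.
Z = 71 is lutetium, so the daughter is ¹⁷⁵₇₁Lu.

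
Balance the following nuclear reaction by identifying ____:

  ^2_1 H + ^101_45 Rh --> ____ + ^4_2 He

Conserve mass number: 2 + 101 = A + 4, so A = 99.
Conserve atomic number: 1 + 45 = Z + 2, so Z = 44.
Z = 44 is ruthenium, so the species is ^99_44 Ru.

Ru-99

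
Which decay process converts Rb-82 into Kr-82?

ΔA = 82 − 82 = 0; ΔZ = 36 − 37 = -1.
A is unchanged and Z drops by 1 — a proton has become a neutron (β⁺ emission or electron capture).

beta-plus decay or electron capture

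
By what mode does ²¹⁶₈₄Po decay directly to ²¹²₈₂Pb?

ΔA = 212 − 216 = -4; ΔZ = 82 − 84 = -2.
A drops by 4 and Z drops by 2 — the signature of alpha emission.

alpha decay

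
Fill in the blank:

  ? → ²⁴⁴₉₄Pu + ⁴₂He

Cm-248

Conserve mass number: A = 244 + 4, so A = 248.
Conserve atomic number: Z = 94 + 2, so Z = 96.
Z = 96 is curium, so the species is ²⁴⁸₉₆Cm.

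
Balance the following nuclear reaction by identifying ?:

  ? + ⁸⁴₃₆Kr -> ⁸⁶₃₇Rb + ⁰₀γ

Conserve mass number: A + 84 = 86 + 0, so A = 2.
Conserve atomic number: Z + 36 = 37 + 0, so Z = 1.
A = 2 and Z = 1 is ²₁H — a deuteron.

deuteron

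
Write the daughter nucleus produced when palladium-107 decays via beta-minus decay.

Ag-107

Beta-minus decay: mass number changes by +0, atomic number by +1.
A: 107 = 107; Z: 46 + 1 = 47.
Z = 47 is silver, so the daughter is silver-107.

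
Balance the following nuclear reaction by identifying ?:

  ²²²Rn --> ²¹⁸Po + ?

Conserve mass number: 222 = 218 + A, so A = 4.
Conserve atomic number: 86 = 84 + Z, so Z = 2.
A = 4 and Z = 2 is ⁴He — an alpha particle.

alpha particle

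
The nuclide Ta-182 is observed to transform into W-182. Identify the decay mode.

beta-minus decay

ΔA = 182 − 182 = 0; ΔZ = 74 − 73 = +1.
A is unchanged and Z rises by 1 — a neutron has become a proton (β⁻ decay).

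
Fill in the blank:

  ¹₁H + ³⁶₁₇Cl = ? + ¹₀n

Ar-36

Conserve mass number: 1 + 36 = A + 1, so A = 36.
Conserve atomic number: 1 + 17 = Z + 0, so Z = 18.
Z = 18 is argon, so the species is ³⁶₁₈Ar.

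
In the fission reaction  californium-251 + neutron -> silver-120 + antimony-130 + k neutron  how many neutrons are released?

2

Conserve mass number: 252 = 120 + 130 + k, so k = 252 − 250 = 2.
Check atomic number: 98 = 47 + 51 + 0 = 98. ✓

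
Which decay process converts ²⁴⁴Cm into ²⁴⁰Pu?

alpha decay

ΔA = 240 − 244 = -4; ΔZ = 94 − 96 = -2.
A drops by 4 and Z drops by 2 — the signature of alpha emission.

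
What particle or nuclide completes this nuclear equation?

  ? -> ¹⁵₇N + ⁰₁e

Conserve mass number: A = 15 + 0, so A = 15.
Conserve atomic number: Z = 7 + 1, so Z = 8.
Z = 8 is oxygen, so the species is ¹⁵₈O.

O-15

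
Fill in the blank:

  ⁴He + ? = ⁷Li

triton

Conserve mass number: 4 + A = 7, so A = 3.
Conserve atomic number: 2 + Z = 3, so Z = 1.
A = 3 and Z = 1 is ³H — a triton.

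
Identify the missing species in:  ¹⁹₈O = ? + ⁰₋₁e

Conserve mass number: 19 = A + 0, so A = 19.
Conserve atomic number: 8 = Z − 1, so Z = 9.
Z = 9 is fluorine, so the species is ¹⁹₉F.

F-19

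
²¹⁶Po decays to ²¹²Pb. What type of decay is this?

alpha decay

ΔA = 212 − 216 = -4; ΔZ = 82 − 84 = -2.
A drops by 4 and Z drops by 2 — the signature of alpha emission.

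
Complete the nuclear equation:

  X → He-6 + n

He-7

Conserve mass number: A = 6 + 1, so A = 7.
Conserve atomic number: Z = 2 + 0, so Z = 2.
Z = 2 is helium, so the species is He-7.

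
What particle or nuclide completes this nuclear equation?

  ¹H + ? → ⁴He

Conserve mass number: 1 + A = 4, so A = 3.
Conserve atomic number: 1 + Z = 2, so Z = 1.
A = 3 and Z = 1 is ³H — a triton.

triton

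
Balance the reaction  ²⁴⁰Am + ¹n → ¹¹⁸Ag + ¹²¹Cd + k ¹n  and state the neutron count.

Conserve mass number: 241 = 118 + 121 + k, so k = 241 − 239 = 2.
Check atomic number: 95 = 47 + 48 + 0 = 95. ✓

2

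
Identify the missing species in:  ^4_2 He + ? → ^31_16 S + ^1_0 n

Si-28

Conserve mass number: 4 + A = 31 + 1, so A = 28.
Conserve atomic number: 2 + Z = 16 + 0, so Z = 14.
Z = 14 is silicon, so the species is ^28_14 Si.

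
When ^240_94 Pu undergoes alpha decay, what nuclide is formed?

U-236

Alpha decay: mass number changes by -4, atomic number by -2.
A: 240 − 4 = 236; Z: 94 − 2 = 92.
Z = 92 is uranium, so the daughter is ^236_92 U.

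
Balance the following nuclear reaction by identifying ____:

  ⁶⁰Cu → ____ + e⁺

Ni-60

Conserve mass number: 60 = A + 0, so A = 60.
Conserve atomic number: 29 = Z + 1, so Z = 28.
Z = 28 is nickel, so the species is ⁶⁰Ni.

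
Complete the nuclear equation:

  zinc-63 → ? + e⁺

Conserve mass number: 63 = A + 0, so A = 63.
Conserve atomic number: 30 = Z + 1, so Z = 29.
Z = 29 is copper, so the species is copper-63.

Cu-63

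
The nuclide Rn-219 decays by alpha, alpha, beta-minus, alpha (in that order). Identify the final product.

Tl-207

Start: (A, Z) = (219, 86).
After α: (215, 84).
After α: (211, 82).
After β⁻: (211, 83).
After α: (207, 81).
Z = 81 is thallium.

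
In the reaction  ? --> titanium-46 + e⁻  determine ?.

Conserve mass number: A = 46 + 0, so A = 46.
Conserve atomic number: Z = 22 − 1, so Z = 21.
Z = 21 is scandium, so the species is scandium-46.

Sc-46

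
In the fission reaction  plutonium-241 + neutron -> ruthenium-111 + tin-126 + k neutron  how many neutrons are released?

5

Conserve mass number: 242 = 111 + 126 + k, so k = 242 − 237 = 5.
Check atomic number: 94 = 44 + 50 + 0 = 94. ✓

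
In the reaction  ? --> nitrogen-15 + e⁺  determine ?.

Conserve mass number: A = 15 + 0, so A = 15.
Conserve atomic number: Z = 7 + 1, so Z = 8.
Z = 8 is oxygen, so the species is oxygen-15.

O-15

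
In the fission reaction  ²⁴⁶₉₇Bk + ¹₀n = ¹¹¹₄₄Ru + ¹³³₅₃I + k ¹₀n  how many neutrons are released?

3

Conserve mass number: 247 = 111 + 133 + k, so k = 247 − 244 = 3.
Check atomic number: 97 = 44 + 53 + 0 = 97. ✓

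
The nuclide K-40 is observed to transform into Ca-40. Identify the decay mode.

ΔA = 40 − 40 = 0; ΔZ = 20 − 19 = +1.
A is unchanged and Z rises by 1 — a neutron has become a proton (β⁻ decay).

beta-minus decay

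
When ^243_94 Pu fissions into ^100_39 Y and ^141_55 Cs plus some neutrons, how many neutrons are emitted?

Conserve mass number: 243 = 100 + 141 + k, so k = 243 − 241 = 2.
Check atomic number: 94 = 39 + 55 + 0 = 94. ✓

2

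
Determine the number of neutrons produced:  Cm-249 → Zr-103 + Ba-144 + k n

2

Conserve mass number: 249 = 103 + 144 + k, so k = 249 − 247 = 2.
Check atomic number: 96 = 40 + 56 + 0 = 96. ✓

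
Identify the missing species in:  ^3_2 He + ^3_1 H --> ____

Conserve mass number: 3 + 3 = A, so A = 6.
Conserve atomic number: 2 + 1 = Z, so Z = 3.
Z = 3 is lithium, so the species is ^6_3 Li.

Li-6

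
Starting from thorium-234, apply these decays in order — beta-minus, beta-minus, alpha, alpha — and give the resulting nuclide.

Start: (A, Z) = (234, 90).
After β⁻: (234, 91).
After β⁻: (234, 92).
After α: (230, 90).
After α: (226, 88).
Z = 88 is radium.

Ra-226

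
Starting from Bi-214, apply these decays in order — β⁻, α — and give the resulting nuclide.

Pb-210

Start: (A, Z) = (214, 83).
After β⁻: (214, 84).
After α: (210, 82).
Z = 82 is lead.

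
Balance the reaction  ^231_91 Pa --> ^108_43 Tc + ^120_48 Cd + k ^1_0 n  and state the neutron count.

3

Conserve mass number: 231 = 108 + 120 + k, so k = 231 − 228 = 3.
Check atomic number: 91 = 43 + 48 + 0 = 91. ✓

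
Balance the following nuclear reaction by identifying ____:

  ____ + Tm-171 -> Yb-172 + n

Conserve mass number: A + 171 = 172 + 1, so A = 2.
Conserve atomic number: Z + 69 = 70 + 0, so Z = 1.
A = 2 and Z = 1 is H-2 — a deuteron.

deuteron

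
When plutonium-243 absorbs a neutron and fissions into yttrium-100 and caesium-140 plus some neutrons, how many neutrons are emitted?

Conserve mass number: 244 = 100 + 140 + k, so k = 244 − 240 = 4.
Check atomic number: 94 = 39 + 55 + 0 = 94. ✓

4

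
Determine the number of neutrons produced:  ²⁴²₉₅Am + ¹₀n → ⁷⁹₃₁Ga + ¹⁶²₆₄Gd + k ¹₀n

Conserve mass number: 243 = 79 + 162 + k, so k = 243 − 241 = 2.
Check atomic number: 95 = 31 + 64 + 0 = 95. ✓

2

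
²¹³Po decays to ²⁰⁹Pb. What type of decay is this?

alpha decay

ΔA = 209 − 213 = -4; ΔZ = 82 − 84 = -2.
A drops by 4 and Z drops by 2 — the signature of alpha emission.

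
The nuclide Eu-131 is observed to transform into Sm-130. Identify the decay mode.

ΔA = 130 − 131 = -1; ΔZ = 62 − 63 = -1.
A drops by 1 and Z drops by 1 — a proton was emitted.

proton emission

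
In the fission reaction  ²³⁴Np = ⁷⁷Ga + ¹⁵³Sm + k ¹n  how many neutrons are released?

Conserve mass number: 234 = 77 + 153 + k, so k = 234 − 230 = 4.
Check atomic number: 93 = 31 + 62 + 0 = 93. ✓

4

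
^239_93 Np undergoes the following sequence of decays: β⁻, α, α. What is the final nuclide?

Start: (A, Z) = (239, 93).
After β⁻: (239, 94).
After α: (235, 92).
After α: (231, 90).
Z = 90 is thorium.

Th-231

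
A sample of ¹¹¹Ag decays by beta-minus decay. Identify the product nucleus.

Beta-minus decay: mass number changes by +0, atomic number by +1.
A: 111 = 111; Z: 47 + 1 = 48.
Z = 48 is cadmium, so the daughter is ¹¹¹Cd.

Cd-111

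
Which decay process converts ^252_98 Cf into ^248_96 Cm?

alpha decay

ΔA = 248 − 252 = -4; ΔZ = 96 − 98 = -2.
A drops by 4 and Z drops by 2 — the signature of alpha emission.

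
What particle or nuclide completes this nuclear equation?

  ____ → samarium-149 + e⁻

Pm-149

Conserve mass number: A = 149 + 0, so A = 149.
Conserve atomic number: Z = 62 − 1, so Z = 61.
Z = 61 is promethium, so the species is promethium-149.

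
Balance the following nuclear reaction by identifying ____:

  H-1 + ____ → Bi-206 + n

Pb-206

Conserve mass number: 1 + A = 206 + 1, so A = 206.
Conserve atomic number: 1 + Z = 83 + 0, so Z = 82.
Z = 82 is lead, so the species is Pb-206.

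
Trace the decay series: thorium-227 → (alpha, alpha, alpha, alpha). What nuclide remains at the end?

Pb-211

Start: (A, Z) = (227, 90).
After α: (223, 88).
After α: (219, 86).
After α: (215, 84).
After α: (211, 82).
Z = 82 is lead.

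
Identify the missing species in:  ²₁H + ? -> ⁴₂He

Conserve mass number: 2 + A = 4, so A = 2.
Conserve atomic number: 1 + Z = 2, so Z = 1.
A = 2 and Z = 1 is ²₁H — a deuteron.

deuteron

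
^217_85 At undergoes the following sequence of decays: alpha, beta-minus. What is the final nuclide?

Po-213

Start: (A, Z) = (217, 85).
After α: (213, 83).
After β⁻: (213, 84).
Z = 84 is polonium.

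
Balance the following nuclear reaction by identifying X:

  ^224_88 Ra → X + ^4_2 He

Rn-220

Conserve mass number: 224 = A + 4, so A = 220.
Conserve atomic number: 88 = Z + 2, so Z = 86.
Z = 86 is radon, so the species is ^220_86 Rn.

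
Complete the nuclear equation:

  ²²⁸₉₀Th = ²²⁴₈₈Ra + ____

Conserve mass number: 228 = 224 + A, so A = 4.
Conserve atomic number: 90 = 88 + Z, so Z = 2.
A = 4 and Z = 2 is ⁴₂He — an alpha particle.

alpha particle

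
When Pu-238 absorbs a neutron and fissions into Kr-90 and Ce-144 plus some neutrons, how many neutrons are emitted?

Conserve mass number: 239 = 90 + 144 + k, so k = 239 − 234 = 5.
Check atomic number: 94 = 36 + 58 + 0 = 94. ✓

5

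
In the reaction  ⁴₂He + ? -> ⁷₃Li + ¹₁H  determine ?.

alpha particle

Conserve mass number: 4 + A = 7 + 1, so A = 4.
Conserve atomic number: 2 + Z = 3 + 1, so Z = 2.
A = 4 and Z = 2 is ⁴₂He — an alpha particle.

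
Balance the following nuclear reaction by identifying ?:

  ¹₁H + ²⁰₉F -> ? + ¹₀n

Conserve mass number: 1 + 20 = A + 1, so A = 20.
Conserve atomic number: 1 + 9 = Z + 0, so Z = 10.
Z = 10 is neon, so the species is ²⁰₁₀Ne.

Ne-20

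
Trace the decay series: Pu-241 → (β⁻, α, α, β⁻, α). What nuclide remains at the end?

Start: (A, Z) = (241, 94).
After β⁻: (241, 95).
After α: (237, 93).
After α: (233, 91).
After β⁻: (233, 92).
After α: (229, 90).
Z = 90 is thorium.

Th-229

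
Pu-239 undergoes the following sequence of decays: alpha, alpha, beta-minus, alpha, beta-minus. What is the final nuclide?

Start: (A, Z) = (239, 94).
After α: (235, 92).
After α: (231, 90).
After β⁻: (231, 91).
After α: (227, 89).
After β⁻: (227, 90).
Z = 90 is thorium.

Th-227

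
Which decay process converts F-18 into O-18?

beta-plus decay or electron capture

ΔA = 18 − 18 = 0; ΔZ = 8 − 9 = -1.
A is unchanged and Z drops by 1 — a proton has become a neutron (β⁺ emission or electron capture).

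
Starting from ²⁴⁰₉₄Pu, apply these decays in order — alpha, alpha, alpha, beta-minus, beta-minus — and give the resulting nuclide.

Start: (A, Z) = (240, 94).
After α: (236, 92).
After α: (232, 90).
After α: (228, 88).
After β⁻: (228, 89).
After β⁻: (228, 90).
Z = 90 is thorium.

Th-228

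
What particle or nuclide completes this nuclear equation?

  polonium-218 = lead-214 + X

Conserve mass number: 218 = 214 + A, so A = 4.
Conserve atomic number: 84 = 82 + Z, so Z = 2.
A = 4 and Z = 2 is helium-4 — an alpha particle.

alpha particle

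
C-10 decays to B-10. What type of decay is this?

ΔA = 10 − 10 = 0; ΔZ = 5 − 6 = -1.
A is unchanged and Z drops by 1 — a proton has become a neutron (β⁺ emission or electron capture).

beta-plus decay or electron capture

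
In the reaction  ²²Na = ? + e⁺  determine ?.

Ne-22

Conserve mass number: 22 = A + 0, so A = 22.
Conserve atomic number: 11 = Z + 1, so Z = 10.
Z = 10 is neon, so the species is ²²Ne.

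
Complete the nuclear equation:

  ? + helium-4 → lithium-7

triton

Conserve mass number: A + 4 = 7, so A = 3.
Conserve atomic number: Z + 2 = 3, so Z = 1.
A = 3 and Z = 1 is hydrogen-3 — a triton.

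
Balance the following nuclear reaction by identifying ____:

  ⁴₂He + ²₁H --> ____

Li-6

Conserve mass number: 4 + 2 = A, so A = 6.
Conserve atomic number: 2 + 1 = Z, so Z = 3.
Z = 3 is lithium, so the species is ⁶₃Li.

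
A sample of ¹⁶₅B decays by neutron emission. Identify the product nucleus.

Neutron emission: mass number changes by -1, atomic number by +0.
A: 16 − 1 = 15; Z: 5 = 5.
Z = 5 is boron, so the daughter is ¹⁵₅B.

B-15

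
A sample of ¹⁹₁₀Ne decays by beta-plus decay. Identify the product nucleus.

F-19

Beta-plus decay: mass number changes by +0, atomic number by -1.
A: 19 = 19; Z: 10 − 1 = 9.
Z = 9 is fluorine, so the daughter is ¹⁹₉F.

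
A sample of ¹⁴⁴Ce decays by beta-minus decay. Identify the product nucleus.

Beta-minus decay: mass number changes by +0, atomic number by +1.
A: 144 = 144; Z: 58 + 1 = 59.
Z = 59 is praseodymium, so the daughter is ¹⁴⁴Pr.

Pr-144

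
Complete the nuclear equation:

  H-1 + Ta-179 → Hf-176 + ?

alpha particle

Conserve mass number: 1 + 179 = 176 + A, so A = 4.
Conserve atomic number: 1 + 73 = 72 + Z, so Z = 2.
A = 4 and Z = 2 is He-4 — an alpha particle.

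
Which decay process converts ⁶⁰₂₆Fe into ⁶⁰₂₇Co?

ΔA = 60 − 60 = 0; ΔZ = 27 − 26 = +1.
A is unchanged and Z rises by 1 — a neutron has become a proton (β⁻ decay).

beta-minus decay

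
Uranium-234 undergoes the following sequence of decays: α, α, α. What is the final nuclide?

Start: (A, Z) = (234, 92).
After α: (230, 90).
After α: (226, 88).
After α: (222, 86).
Z = 86 is radon.

Rn-222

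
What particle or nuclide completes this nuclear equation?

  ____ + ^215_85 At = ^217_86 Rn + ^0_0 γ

Conserve mass number: A + 215 = 217 + 0, so A = 2.
Conserve atomic number: Z + 85 = 86 + 0, so Z = 1.
A = 2 and Z = 1 is ^2_1 H — a deuteron.

deuteron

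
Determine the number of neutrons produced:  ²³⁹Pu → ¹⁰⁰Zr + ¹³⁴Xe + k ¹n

5

Conserve mass number: 239 = 100 + 134 + k, so k = 239 − 234 = 5.
Check atomic number: 94 = 40 + 54 + 0 = 94. ✓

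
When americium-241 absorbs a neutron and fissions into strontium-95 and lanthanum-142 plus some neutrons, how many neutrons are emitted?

Conserve mass number: 242 = 95 + 142 + k, so k = 242 − 237 = 5.
Check atomic number: 95 = 38 + 57 + 0 = 95. ✓

5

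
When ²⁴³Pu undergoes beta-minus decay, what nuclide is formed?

Beta-minus decay: mass number changes by +0, atomic number by +1.
A: 243 = 243; Z: 94 + 1 = 95.
Z = 95 is americium, so the daughter is ²⁴³Am.

Am-243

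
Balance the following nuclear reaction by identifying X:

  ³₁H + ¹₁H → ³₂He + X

Conserve mass number: 3 + 1 = 3 + A, so A = 1.
Conserve atomic number: 1 + 1 = 2 + Z, so Z = 0.
A = 1 and Z = 0 is ¹₀n — a neutron.

neutron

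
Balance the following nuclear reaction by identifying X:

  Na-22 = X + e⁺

Conserve mass number: 22 = A + 0, so A = 22.
Conserve atomic number: 11 = Z + 1, so Z = 10.
Z = 10 is neon, so the species is Ne-22.

Ne-22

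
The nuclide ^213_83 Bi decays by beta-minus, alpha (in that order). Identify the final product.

Pb-209

Start: (A, Z) = (213, 83).
After β⁻: (213, 84).
After α: (209, 82).
Z = 82 is lead.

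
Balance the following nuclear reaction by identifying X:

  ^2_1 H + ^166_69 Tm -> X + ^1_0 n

Conserve mass number: 2 + 166 = A + 1, so A = 167.
Conserve atomic number: 1 + 69 = Z + 0, so Z = 70.
Z = 70 is ytterbium, so the species is ^167_70 Yb.

Yb-167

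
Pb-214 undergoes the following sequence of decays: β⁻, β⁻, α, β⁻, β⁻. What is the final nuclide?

Po-210

Start: (A, Z) = (214, 82).
After β⁻: (214, 83).
After β⁻: (214, 84).
After α: (210, 82).
After β⁻: (210, 83).
After β⁻: (210, 84).
Z = 84 is polonium.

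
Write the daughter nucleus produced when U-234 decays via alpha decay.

Alpha decay: mass number changes by -4, atomic number by -2.
A: 234 − 4 = 230; Z: 92 − 2 = 90.
Z = 90 is thorium, so the daughter is Th-230.

Th-230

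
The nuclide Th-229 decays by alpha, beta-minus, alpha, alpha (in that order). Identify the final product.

At-217

Start: (A, Z) = (229, 90).
After α: (225, 88).
After β⁻: (225, 89).
After α: (221, 87).
After α: (217, 85).
Z = 85 is astatine.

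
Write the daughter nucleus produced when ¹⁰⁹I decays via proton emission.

Proton emission: mass number changes by -1, atomic number by -1.
A: 109 − 1 = 108; Z: 53 − 1 = 52.
Z = 52 is tellurium, so the daughter is ¹⁰⁸Te.

Te-108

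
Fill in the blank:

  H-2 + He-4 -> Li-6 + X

gamma ray

Conserve mass number: 2 + 4 = 6 + A, so A = 0.
Conserve atomic number: 1 + 2 = 3 + Z, so Z = 0.
A = 0 and Z = 0 is γ — a gamma ray.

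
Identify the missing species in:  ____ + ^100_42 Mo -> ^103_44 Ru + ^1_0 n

Conserve mass number: A + 100 = 103 + 1, so A = 4.
Conserve atomic number: Z + 42 = 44 + 0, so Z = 2.
A = 4 and Z = 2 is ^4_2 He — an alpha particle.

alpha particle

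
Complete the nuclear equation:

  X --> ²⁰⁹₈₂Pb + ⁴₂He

Po-213

Conserve mass number: A = 209 + 4, so A = 213.
Conserve atomic number: Z = 82 + 2, so Z = 84.
Z = 84 is polonium, so the species is ²¹³₈₄Po.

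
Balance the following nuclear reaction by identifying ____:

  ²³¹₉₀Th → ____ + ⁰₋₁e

Conserve mass number: 231 = A + 0, so A = 231.
Conserve atomic number: 90 = Z − 1, so Z = 91.
Z = 91 is protactinium, so the species is ²³¹₉₁Pa.

Pa-231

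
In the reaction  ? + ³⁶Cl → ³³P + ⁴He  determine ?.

neutron

Conserve mass number: A + 36 = 33 + 4, so A = 1.
Conserve atomic number: Z + 17 = 15 + 2, so Z = 0.
A = 1 and Z = 0 is ¹n — a neutron.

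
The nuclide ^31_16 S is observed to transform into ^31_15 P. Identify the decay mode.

ΔA = 31 − 31 = 0; ΔZ = 15 − 16 = -1.
A is unchanged and Z drops by 1 — a proton has become a neutron (β⁺ emission or electron capture).

beta-plus decay or electron capture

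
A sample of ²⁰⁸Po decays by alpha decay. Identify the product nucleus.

Pb-204

Alpha decay: mass number changes by -4, atomic number by -2.
A: 208 − 4 = 204; Z: 84 − 2 = 82.
Z = 82 is lead, so the daughter is ²⁰⁴Pb.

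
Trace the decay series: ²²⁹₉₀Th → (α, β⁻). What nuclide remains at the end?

Start: (A, Z) = (229, 90).
After α: (225, 88).
After β⁻: (225, 89).
Z = 89 is actinium.

Ac-225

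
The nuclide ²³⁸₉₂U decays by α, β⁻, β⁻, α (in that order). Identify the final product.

Start: (A, Z) = (238, 92).
After α: (234, 90).
After β⁻: (234, 91).
After β⁻: (234, 92).
After α: (230, 90).
Z = 90 is thorium.

Th-230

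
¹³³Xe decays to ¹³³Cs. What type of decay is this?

ΔA = 133 − 133 = 0; ΔZ = 55 − 54 = +1.
A is unchanged and Z rises by 1 — a neutron has become a proton (β⁻ decay).

beta-minus decay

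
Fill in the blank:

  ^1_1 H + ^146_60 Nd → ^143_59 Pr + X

alpha particle

Conserve mass number: 1 + 146 = 143 + A, so A = 4.
Conserve atomic number: 1 + 60 = 59 + Z, so Z = 2.
A = 4 and Z = 2 is ^4_2 He — an alpha particle.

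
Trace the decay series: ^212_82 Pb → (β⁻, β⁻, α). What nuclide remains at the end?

Pb-208

Start: (A, Z) = (212, 82).
After β⁻: (212, 83).
After β⁻: (212, 84).
After α: (208, 82).
Z = 82 is lead.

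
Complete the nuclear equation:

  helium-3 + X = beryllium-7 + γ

Conserve mass number: 3 + A = 7 + 0, so A = 4.
Conserve atomic number: 2 + Z = 4 + 0, so Z = 2.
A = 4 and Z = 2 is helium-4 — an alpha particle.

alpha particle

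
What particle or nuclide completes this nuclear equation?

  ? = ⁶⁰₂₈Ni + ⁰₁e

Conserve mass number: A = 60 + 0, so A = 60.
Conserve atomic number: Z = 28 + 1, so Z = 29.
Z = 29 is copper, so the species is ⁶⁰₂₉Cu.

Cu-60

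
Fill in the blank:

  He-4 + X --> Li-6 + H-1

He-3

Conserve mass number: 4 + A = 6 + 1, so A = 3.
Conserve atomic number: 2 + Z = 3 + 1, so Z = 2.
Z = 2 is helium, so the species is He-3.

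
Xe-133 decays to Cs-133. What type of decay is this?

ΔA = 133 − 133 = 0; ΔZ = 55 − 54 = +1.
A is unchanged and Z rises by 1 — a neutron has become a proton (β⁻ decay).

beta-minus decay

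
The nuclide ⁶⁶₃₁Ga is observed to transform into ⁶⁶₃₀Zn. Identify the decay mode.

beta-plus decay or electron capture

ΔA = 66 − 66 = 0; ΔZ = 30 − 31 = -1.
A is unchanged and Z drops by 1 — a proton has become a neutron (β⁺ emission or electron capture).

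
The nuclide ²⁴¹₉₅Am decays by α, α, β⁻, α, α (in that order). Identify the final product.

Ra-225

Start: (A, Z) = (241, 95).
After α: (237, 93).
After α: (233, 91).
After β⁻: (233, 92).
After α: (229, 90).
After α: (225, 88).
Z = 88 is radium.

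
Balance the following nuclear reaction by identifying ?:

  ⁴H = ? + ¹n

H-3

Conserve mass number: 4 = A + 1, so A = 3.
Conserve atomic number: 1 = Z + 0, so Z = 1.
A = 3 and Z = 1 is ³H — a triton.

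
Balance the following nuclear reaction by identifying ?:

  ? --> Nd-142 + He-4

Conserve mass number: A = 142 + 4, so A = 146.
Conserve atomic number: Z = 60 + 2, so Z = 62.
Z = 62 is samarium, so the species is Sm-146.

Sm-146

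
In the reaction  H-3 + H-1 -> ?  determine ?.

He-4

Conserve mass number: 3 + 1 = A, so A = 4.
Conserve atomic number: 1 + 1 = Z, so Z = 2.
A = 4 and Z = 2 is He-4 — an alpha particle.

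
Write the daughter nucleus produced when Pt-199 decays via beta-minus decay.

Beta-minus decay: mass number changes by +0, atomic number by +1.
A: 199 = 199; Z: 78 + 1 = 79.
Z = 79 is gold, so the daughter is Au-199.

Au-199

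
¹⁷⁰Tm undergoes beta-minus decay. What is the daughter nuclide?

Beta-minus decay: mass number changes by +0, atomic number by +1.
A: 170 = 170; Z: 69 + 1 = 70.
Z = 70 is ytterbium, so the daughter is ¹⁷⁰Yb.

Yb-170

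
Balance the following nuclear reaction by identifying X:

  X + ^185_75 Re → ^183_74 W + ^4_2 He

deuteron

Conserve mass number: A + 185 = 183 + 4, so A = 2.
Conserve atomic number: Z + 75 = 74 + 2, so Z = 1.
A = 2 and Z = 1 is ^2_1 H — a deuteron.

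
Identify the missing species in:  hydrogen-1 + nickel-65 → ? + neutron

Cu-65

Conserve mass number: 1 + 65 = A + 1, so A = 65.
Conserve atomic number: 1 + 28 = Z + 0, so Z = 29.
Z = 29 is copper, so the species is copper-65.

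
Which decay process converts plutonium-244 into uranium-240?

alpha decay

ΔA = 240 − 244 = -4; ΔZ = 92 − 94 = -2.
A drops by 4 and Z drops by 2 — the signature of alpha emission.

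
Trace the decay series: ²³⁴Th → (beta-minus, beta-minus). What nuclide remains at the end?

U-234

Start: (A, Z) = (234, 90).
After β⁻: (234, 91).
After β⁻: (234, 92).
Z = 92 is uranium.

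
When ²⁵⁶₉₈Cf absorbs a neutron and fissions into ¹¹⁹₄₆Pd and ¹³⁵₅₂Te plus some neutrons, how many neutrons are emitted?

3

Conserve mass number: 257 = 119 + 135 + k, so k = 257 − 254 = 3.
Check atomic number: 98 = 46 + 52 + 0 = 98. ✓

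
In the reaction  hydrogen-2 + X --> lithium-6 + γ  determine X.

alpha particle

Conserve mass number: 2 + A = 6 + 0, so A = 4.
Conserve atomic number: 1 + Z = 3 + 0, so Z = 2.
A = 4 and Z = 2 is helium-4 — an alpha particle.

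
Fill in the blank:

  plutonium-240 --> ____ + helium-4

U-236

Conserve mass number: 240 = A + 4, so A = 236.
Conserve atomic number: 94 = Z + 2, so Z = 92.
Z = 92 is uranium, so the species is uranium-236.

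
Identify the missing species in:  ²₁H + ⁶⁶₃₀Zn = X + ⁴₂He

Conserve mass number: 2 + 66 = A + 4, so A = 64.
Conserve atomic number: 1 + 30 = Z + 2, so Z = 29.
Z = 29 is copper, so the species is ⁶⁴₂₉Cu.

Cu-64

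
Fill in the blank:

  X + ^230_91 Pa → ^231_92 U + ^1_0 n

deuteron

Conserve mass number: A + 230 = 231 + 1, so A = 2.
Conserve atomic number: Z + 91 = 92 + 0, so Z = 1.
A = 2 and Z = 1 is ^2_1 H — a deuteron.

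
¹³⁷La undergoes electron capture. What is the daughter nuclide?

Ba-137

Electron capture: mass number changes by +0, atomic number by -1.
A: 137 = 137; Z: 57 − 1 = 56.
Z = 56 is barium, so the daughter is ¹³⁷Ba.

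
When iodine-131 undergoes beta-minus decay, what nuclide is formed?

Xe-131

Beta-minus decay: mass number changes by +0, atomic number by +1.
A: 131 = 131; Z: 53 + 1 = 54.
Z = 54 is xenon, so the daughter is xenon-131.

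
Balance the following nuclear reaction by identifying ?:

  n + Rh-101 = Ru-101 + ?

Conserve mass number: 1 + 101 = 101 + A, so A = 1.
Conserve atomic number: 0 + 45 = 44 + Z, so Z = 1.
A = 1 and Z = 1 is H-1 — a proton.

proton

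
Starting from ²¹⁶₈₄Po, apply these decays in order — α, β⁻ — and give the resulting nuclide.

Bi-212

Start: (A, Z) = (216, 84).
After α: (212, 82).
After β⁻: (212, 83).
Z = 83 is bismuth.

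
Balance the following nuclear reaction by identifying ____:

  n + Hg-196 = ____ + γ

Hg-197

Conserve mass number: 1 + 196 = A + 0, so A = 197.
Conserve atomic number: 0 + 80 = Z + 0, so Z = 80.
Z = 80 is mercury, so the species is Hg-197.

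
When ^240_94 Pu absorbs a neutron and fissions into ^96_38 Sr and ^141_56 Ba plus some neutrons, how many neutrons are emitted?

Conserve mass number: 241 = 96 + 141 + k, so k = 241 − 237 = 4.
Check atomic number: 94 = 38 + 56 + 0 = 94. ✓

4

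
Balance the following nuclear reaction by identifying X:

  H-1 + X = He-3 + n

Conserve mass number: 1 + A = 3 + 1, so A = 3.
Conserve atomic number: 1 + Z = 2 + 0, so Z = 1.
A = 3 and Z = 1 is H-3 — a triton.

triton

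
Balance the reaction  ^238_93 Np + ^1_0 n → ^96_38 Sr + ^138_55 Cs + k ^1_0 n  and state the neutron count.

Conserve mass number: 239 = 96 + 138 + k, so k = 239 − 234 = 5.
Check atomic number: 93 = 38 + 55 + 0 = 93. ✓

5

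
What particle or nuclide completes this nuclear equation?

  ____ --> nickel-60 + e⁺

Conserve mass number: A = 60 + 0, so A = 60.
Conserve atomic number: Z = 28 + 1, so Z = 29.
Z = 29 is copper, so the species is copper-60.

Cu-60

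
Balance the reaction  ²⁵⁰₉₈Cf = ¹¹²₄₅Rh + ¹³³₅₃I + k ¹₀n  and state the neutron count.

5

Conserve mass number: 250 = 112 + 133 + k, so k = 250 − 245 = 5.
Check atomic number: 98 = 45 + 53 + 0 = 98. ✓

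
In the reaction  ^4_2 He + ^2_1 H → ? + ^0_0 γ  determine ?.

Conserve mass number: 4 + 2 = A + 0, so A = 6.
Conserve atomic number: 2 + 1 = Z + 0, so Z = 3.
Z = 3 is lithium, so the species is ^6_3 Li.

Li-6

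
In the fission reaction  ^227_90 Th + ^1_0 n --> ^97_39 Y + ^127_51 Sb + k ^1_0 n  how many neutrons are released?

4

Conserve mass number: 228 = 97 + 127 + k, so k = 228 − 224 = 4.
Check atomic number: 90 = 39 + 51 + 0 = 90. ✓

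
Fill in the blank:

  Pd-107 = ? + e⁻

Ag-107

Conserve mass number: 107 = A + 0, so A = 107.
Conserve atomic number: 46 = Z − 1, so Z = 47.
Z = 47 is silver, so the species is Ag-107.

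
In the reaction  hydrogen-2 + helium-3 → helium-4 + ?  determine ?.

Conserve mass number: 2 + 3 = 4 + A, so A = 1.
Conserve atomic number: 1 + 2 = 2 + Z, so Z = 1.
A = 1 and Z = 1 is hydrogen-1 — a proton.

proton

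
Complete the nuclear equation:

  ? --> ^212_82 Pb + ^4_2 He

Po-216

Conserve mass number: A = 212 + 4, so A = 216.
Conserve atomic number: Z = 82 + 2, so Z = 84.
Z = 84 is polonium, so the species is ^216_84 Po.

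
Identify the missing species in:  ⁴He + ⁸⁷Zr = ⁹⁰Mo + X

Conserve mass number: 4 + 87 = 90 + A, so A = 1.
Conserve atomic number: 2 + 40 = 42 + Z, so Z = 0.
A = 1 and Z = 0 is ¹n — a neutron.

neutron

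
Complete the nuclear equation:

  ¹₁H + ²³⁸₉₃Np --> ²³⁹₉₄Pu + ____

gamma ray

Conserve mass number: 1 + 238 = 239 + A, so A = 0.
Conserve atomic number: 1 + 93 = 94 + Z, so Z = 0.
A = 0 and Z = 0 is ⁰₀γ — a gamma ray.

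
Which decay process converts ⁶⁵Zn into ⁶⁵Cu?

ΔA = 65 − 65 = 0; ΔZ = 29 − 30 = -1.
A is unchanged and Z drops by 1 — a proton has become a neutron (β⁺ emission or electron capture).

beta-plus decay or electron capture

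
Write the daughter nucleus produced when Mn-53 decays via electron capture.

Electron capture: mass number changes by +0, atomic number by -1.
A: 53 = 53; Z: 25 − 1 = 24.
Z = 24 is chromium, so the daughter is Cr-53.

Cr-53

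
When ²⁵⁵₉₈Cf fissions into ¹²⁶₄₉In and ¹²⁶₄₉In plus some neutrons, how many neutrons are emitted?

Conserve mass number: 255 = 126 + 126 + k, so k = 255 − 252 = 3.
Check atomic number: 98 = 49 + 49 + 0 = 98. ✓

3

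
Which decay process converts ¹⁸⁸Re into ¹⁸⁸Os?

ΔA = 188 − 188 = 0; ΔZ = 76 − 75 = +1.
A is unchanged and Z rises by 1 — a neutron has become a proton (β⁻ decay).

beta-minus decay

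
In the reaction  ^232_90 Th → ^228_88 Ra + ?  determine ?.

Conserve mass number: 232 = 228 + A, so A = 4.
Conserve atomic number: 90 = 88 + Z, so Z = 2.
A = 4 and Z = 2 is ^4_2 He — an alpha particle.

alpha particle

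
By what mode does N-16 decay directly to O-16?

beta-minus decay

ΔA = 16 − 16 = 0; ΔZ = 8 − 7 = +1.
A is unchanged and Z rises by 1 — a neutron has become a proton (β⁻ decay).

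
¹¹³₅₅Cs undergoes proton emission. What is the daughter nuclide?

Proton emission: mass number changes by -1, atomic number by -1.
A: 113 − 1 = 112; Z: 55 − 1 = 54.
Z = 54 is xenon, so the daughter is ¹¹²₅₄Xe.

Xe-112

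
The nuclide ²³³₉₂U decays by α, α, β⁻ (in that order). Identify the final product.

Ac-225

Start: (A, Z) = (233, 92).
After α: (229, 90).
After α: (225, 88).
After β⁻: (225, 89).
Z = 89 is actinium.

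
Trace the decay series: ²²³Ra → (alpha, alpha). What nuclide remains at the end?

Start: (A, Z) = (223, 88).
After α: (219, 86).
After α: (215, 84).
Z = 84 is polonium.

Po-215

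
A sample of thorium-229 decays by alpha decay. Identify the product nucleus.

Alpha decay: mass number changes by -4, atomic number by -2.
A: 229 − 4 = 225; Z: 90 − 2 = 88.
Z = 88 is radium, so the daughter is radium-225.

Ra-225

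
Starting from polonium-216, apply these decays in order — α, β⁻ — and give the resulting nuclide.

Start: (A, Z) = (216, 84).
After α: (212, 82).
After β⁻: (212, 83).
Z = 83 is bismuth.

Bi-212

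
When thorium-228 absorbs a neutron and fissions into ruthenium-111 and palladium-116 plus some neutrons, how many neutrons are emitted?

2

Conserve mass number: 229 = 111 + 116 + k, so k = 229 − 227 = 2.
Check atomic number: 90 = 44 + 46 + 0 = 90. ✓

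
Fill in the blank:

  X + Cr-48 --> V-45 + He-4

Conserve mass number: A + 48 = 45 + 4, so A = 1.
Conserve atomic number: Z + 24 = 23 + 2, so Z = 1.
A = 1 and Z = 1 is H-1 — a proton.

proton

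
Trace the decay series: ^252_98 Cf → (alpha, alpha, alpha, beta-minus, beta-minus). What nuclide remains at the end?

Start: (A, Z) = (252, 98).
After α: (248, 96).
After α: (244, 94).
After α: (240, 92).
After β⁻: (240, 93).
After β⁻: (240, 94).
Z = 94 is plutonium.

Pu-240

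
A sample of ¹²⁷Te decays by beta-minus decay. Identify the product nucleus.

I-127

Beta-minus decay: mass number changes by +0, atomic number by +1.
A: 127 = 127; Z: 52 + 1 = 53.
Z = 53 is iodine, so the daughter is ¹²⁷I.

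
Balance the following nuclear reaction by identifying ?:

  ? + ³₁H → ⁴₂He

Conserve mass number: A + 3 = 4, so A = 1.
Conserve atomic number: Z + 1 = 2, so Z = 1.
A = 1 and Z = 1 is ¹₁H — a proton.

proton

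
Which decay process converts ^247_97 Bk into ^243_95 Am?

alpha decay

ΔA = 243 − 247 = -4; ΔZ = 95 − 97 = -2.
A drops by 4 and Z drops by 2 — the signature of alpha emission.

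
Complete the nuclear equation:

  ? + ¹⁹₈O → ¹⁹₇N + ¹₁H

neutron

Conserve mass number: A + 19 = 19 + 1, so A = 1.
Conserve atomic number: Z + 8 = 7 + 1, so Z = 0.
A = 1 and Z = 0 is ¹₀n — a neutron.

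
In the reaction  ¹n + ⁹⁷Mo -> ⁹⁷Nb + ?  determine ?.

Conserve mass number: 1 + 97 = 97 + A, so A = 1.
Conserve atomic number: 0 + 42 = 41 + Z, so Z = 1.
A = 1 and Z = 1 is ¹H — a proton.

proton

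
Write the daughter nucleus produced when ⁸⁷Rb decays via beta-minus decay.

Sr-87

Beta-minus decay: mass number changes by +0, atomic number by +1.
A: 87 = 87; Z: 37 + 1 = 38.
Z = 38 is strontium, so the daughter is ⁸⁷Sr.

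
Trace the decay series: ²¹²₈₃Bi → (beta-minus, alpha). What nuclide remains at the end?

Pb-208

Start: (A, Z) = (212, 83).
After β⁻: (212, 84).
After α: (208, 82).
Z = 82 is lead.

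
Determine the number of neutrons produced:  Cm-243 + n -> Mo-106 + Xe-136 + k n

2

Conserve mass number: 244 = 106 + 136 + k, so k = 244 − 242 = 2.
Check atomic number: 96 = 42 + 54 + 0 = 96. ✓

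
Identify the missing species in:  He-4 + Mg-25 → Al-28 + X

Conserve mass number: 4 + 25 = 28 + A, so A = 1.
Conserve atomic number: 2 + 12 = 13 + Z, so Z = 1.
A = 1 and Z = 1 is H-1 — a proton.

proton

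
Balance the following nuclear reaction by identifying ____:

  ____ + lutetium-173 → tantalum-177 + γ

alpha particle

Conserve mass number: A + 173 = 177 + 0, so A = 4.
Conserve atomic number: Z + 71 = 73 + 0, so Z = 2.
A = 4 and Z = 2 is helium-4 — an alpha particle.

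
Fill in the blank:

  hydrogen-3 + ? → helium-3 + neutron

Conserve mass number: 3 + A = 3 + 1, so A = 1.
Conserve atomic number: 1 + Z = 2 + 0, so Z = 1.
A = 1 and Z = 1 is hydrogen-1 — a proton.

proton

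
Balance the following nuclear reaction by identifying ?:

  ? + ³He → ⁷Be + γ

alpha particle

Conserve mass number: A + 3 = 7 + 0, so A = 4.
Conserve atomic number: Z + 2 = 4 + 0, so Z = 2.
A = 4 and Z = 2 is ⁴He — an alpha particle.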